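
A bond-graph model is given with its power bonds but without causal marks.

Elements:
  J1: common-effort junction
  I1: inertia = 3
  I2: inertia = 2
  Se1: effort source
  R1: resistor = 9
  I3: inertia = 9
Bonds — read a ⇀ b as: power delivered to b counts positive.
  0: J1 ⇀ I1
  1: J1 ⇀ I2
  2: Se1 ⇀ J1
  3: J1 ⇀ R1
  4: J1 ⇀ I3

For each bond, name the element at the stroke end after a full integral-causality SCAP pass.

β0 →I1
β1 →I2
β2 →J1
β3 →R1
β4 →I3

bond 2 stroke at J1  (Se1 (Se) sets effort on bond)
bond 0 stroke at I1  (common-e at J1 fixed by 2)
bond 1 stroke at I2  (common-e at J1 fixed by 2)
bond 3 stroke at R1  (J1: bond 2 brought effort, rest push out)
bond 4 stroke at I3  (J1 effort already set via bond 2)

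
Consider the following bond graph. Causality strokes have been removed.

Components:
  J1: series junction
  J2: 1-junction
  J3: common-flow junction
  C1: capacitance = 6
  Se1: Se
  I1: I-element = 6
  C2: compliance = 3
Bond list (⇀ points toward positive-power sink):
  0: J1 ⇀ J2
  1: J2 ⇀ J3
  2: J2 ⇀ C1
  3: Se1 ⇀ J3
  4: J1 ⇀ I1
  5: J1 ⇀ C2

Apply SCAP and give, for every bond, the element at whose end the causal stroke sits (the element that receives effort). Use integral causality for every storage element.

b3 stroke→J3  (Se1 (Se) sets effort on bond)
b1 stroke→J2  (J3: last free bond brings flow in)
b2 stroke→J2  (C1 integral (e out))
b0 stroke→J1  (J2 needs exactly one f-in)
b4 stroke→I1  (prefer integral on I1)
b5 stroke→J1  (1-jn J1 has f-setter on 4)

#0 |J1
#1 |J2
#2 |J2
#3 |J3
#4 |I1
#5 |J1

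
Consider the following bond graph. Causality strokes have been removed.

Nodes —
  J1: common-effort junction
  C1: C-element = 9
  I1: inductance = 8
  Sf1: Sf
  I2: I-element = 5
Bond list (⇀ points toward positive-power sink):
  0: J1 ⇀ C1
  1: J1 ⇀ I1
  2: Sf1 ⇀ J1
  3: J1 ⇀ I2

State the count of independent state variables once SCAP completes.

3  (C1, I1, I2 all integral)

bond 2 stroke→Sf1  (source Sf1 imposes f)
bond 0 stroke→J1  (C1 integral (e out))
bond 1 stroke→I1  (0-jn J1 has e-setter on 0)
bond 3 stroke→I2  (0-jn J1 has e-setter on 0)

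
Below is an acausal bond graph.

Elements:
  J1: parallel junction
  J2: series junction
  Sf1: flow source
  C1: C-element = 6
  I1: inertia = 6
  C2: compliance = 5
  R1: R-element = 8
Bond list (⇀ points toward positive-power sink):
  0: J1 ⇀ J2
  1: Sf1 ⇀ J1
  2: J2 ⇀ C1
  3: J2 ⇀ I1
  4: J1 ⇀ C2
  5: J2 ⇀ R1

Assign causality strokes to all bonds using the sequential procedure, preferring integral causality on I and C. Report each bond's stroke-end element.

#0 →J2
#1 →Sf1
#2 →J2
#3 →I1
#4 →J1
#5 →J2

bond 1 stroke→Sf1  (source Sf1 imposes f)
bond 2 stroke→J2  (prefer integral on C1)
bond 3 stroke→I1  (prefer integral on I1)
bond 0 stroke→J2  (J2 flow already set via bond 3)
bond 5 stroke→J2  (J2 flow already set via bond 3)
bond 4 stroke→J1  (J1 needs exactly one e-in)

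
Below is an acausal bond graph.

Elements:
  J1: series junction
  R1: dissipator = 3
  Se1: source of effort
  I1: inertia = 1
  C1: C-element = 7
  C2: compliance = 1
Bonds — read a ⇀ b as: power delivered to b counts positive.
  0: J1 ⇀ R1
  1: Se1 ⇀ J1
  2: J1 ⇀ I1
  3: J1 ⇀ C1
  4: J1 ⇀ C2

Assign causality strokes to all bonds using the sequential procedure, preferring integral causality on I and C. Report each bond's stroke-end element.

b1 stroke at J1  (Se1: effort source, stroke at far end)
b2 stroke at I1  (I1 outputs flow p/I1)
b0 stroke at J1  (1-jn J1 has f-setter on 2)
b3 stroke at J1  (common-f at J1 fixed by 2)
b4 stroke at J1  (J1: bond 2 brought flow, rest push out)

β0 |J1
β1 |J1
β2 |I1
β3 |J1
β4 |J1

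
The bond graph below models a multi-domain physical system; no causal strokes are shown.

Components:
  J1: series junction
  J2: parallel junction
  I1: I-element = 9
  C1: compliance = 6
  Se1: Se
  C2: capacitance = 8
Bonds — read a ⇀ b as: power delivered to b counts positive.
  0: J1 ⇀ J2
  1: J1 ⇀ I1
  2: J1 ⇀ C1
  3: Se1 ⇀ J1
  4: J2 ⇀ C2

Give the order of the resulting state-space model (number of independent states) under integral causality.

#3 stroke→J1  (Se1 fixes effort; stroke away)
#1 stroke→I1  (prefer integral on I1)
#0 stroke→J1  (J1: bond 1 brought flow, rest push out)
#2 stroke→J1  (1-jn J1 has f-setter on 1)
#4 stroke→J2  (only one effort-in slot at J2)

3  (C1, C2, I1 all integral)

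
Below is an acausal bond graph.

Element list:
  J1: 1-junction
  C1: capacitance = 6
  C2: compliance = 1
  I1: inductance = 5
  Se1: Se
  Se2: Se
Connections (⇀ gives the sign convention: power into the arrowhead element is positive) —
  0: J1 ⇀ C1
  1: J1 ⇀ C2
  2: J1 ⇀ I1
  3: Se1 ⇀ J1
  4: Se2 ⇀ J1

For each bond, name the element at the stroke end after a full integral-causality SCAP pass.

#0 →J1
#1 →J1
#2 →I1
#3 →J1
#4 →J1

β3 stroke→J1  (Se1 (Se) sets effort on bond)
β4 stroke→J1  (Se2 (Se) sets effort on bond)
β0 stroke→J1  (C1 integral (e out))
β1 stroke→J1  (C2 outputs effort q/C2)
β2 stroke→I1  (closing 1-jn rule on J1)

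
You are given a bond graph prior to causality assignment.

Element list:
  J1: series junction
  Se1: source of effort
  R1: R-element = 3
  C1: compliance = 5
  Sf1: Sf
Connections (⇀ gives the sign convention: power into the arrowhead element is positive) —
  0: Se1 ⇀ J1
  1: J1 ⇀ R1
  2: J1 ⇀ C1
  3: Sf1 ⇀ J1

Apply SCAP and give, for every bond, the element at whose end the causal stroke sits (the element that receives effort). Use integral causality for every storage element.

bond 0 stroke at J1
bond 1 stroke at J1
bond 2 stroke at J1
bond 3 stroke at Sf1

b0 stroke→J1  (Se1 fixes effort; stroke away)
b3 stroke→Sf1  (Sf1: flow source, stroke at near end)
b1 stroke→J1  (common-f at J1 fixed by 3)
b2 stroke→J1  (J1 flow already set via bond 3)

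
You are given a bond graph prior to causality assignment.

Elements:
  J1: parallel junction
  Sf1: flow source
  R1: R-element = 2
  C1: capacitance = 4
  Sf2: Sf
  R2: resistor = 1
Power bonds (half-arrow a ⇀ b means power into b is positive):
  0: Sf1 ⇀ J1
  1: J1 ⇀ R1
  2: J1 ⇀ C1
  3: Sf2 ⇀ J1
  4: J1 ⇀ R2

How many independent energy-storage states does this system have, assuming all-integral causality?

#0 stroke at Sf1  (Sf1: flow source, stroke at near end)
#3 stroke at Sf2  (Sf2 fixes flow; stroke at Sf2)
#2 stroke at J1  (C1 outputs effort q/C1)
#1 stroke at R1  (common-e at J1 fixed by 2)
#4 stroke at R2  (0-jn J1 has e-setter on 2)

1  (C1 all integral)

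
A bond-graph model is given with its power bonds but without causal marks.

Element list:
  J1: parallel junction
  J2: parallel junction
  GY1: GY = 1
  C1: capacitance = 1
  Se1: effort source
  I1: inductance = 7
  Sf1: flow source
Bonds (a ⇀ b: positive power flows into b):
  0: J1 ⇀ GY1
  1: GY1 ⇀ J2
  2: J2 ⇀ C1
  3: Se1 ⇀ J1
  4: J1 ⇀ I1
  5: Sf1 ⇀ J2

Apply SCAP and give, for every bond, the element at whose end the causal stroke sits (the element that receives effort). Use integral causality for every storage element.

bond 3 stroke at J1  (Se1: effort source, stroke at far end)
bond 5 stroke at Sf1  (Sf1 (Sf) sets flow on bond)
bond 0 stroke at GY1  (0-jn J1 has e-setter on 3)
bond 4 stroke at I1  (J1 effort already set via bond 3)
bond 1 stroke at GY1  (through GY1, causality inverts; strokes same side of GY1)
bond 2 stroke at J2  (only one effort-in slot at J2)

β0 →GY1
β1 →GY1
β2 →J2
β3 →J1
β4 →I1
β5 →Sf1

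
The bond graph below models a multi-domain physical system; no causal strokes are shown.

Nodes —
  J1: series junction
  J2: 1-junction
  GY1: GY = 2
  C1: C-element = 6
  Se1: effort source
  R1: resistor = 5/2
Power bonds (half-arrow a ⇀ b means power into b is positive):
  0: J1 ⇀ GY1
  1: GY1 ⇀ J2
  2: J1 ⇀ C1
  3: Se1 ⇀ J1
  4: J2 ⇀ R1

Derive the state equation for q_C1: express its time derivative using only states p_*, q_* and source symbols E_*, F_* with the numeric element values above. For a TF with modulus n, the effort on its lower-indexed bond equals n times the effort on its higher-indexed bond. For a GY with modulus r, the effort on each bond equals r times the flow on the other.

#3 |J1  (source Se1 imposes e)
#2 |J1  (C1: C, integral causality)
#0 |GY1  (only one flow-in slot at J1)
#1 |GY1  (GY1: gyrator matches bond 0)
#4 |J2  (J2 flow already set via bond 1)

dq_C1/dt = 5*E_Se1/8 - 5*q_C1/48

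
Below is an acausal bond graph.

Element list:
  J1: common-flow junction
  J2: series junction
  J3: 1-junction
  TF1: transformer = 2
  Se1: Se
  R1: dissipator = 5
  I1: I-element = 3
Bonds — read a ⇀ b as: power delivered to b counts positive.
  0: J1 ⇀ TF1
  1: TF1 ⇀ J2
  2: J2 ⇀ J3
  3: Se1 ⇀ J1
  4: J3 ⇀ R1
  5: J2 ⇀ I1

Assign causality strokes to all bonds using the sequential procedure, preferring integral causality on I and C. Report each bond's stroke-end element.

#0 →TF1
#1 →J2
#2 →J2
#3 →J1
#4 →J3
#5 →I1

#3 stroke→J1  (Se1: effort source, stroke at far end)
#0 stroke→TF1  (J1: last free bond brings flow in)
#1 stroke→J2  (through TF1, causality passes straight; one stroke at TF1)
#5 stroke→I1  (prefer integral on I1)
#2 stroke→J2  (J2: bond 5 brought flow, rest push out)
#4 stroke→J3  (common-f at J3 fixed by 2)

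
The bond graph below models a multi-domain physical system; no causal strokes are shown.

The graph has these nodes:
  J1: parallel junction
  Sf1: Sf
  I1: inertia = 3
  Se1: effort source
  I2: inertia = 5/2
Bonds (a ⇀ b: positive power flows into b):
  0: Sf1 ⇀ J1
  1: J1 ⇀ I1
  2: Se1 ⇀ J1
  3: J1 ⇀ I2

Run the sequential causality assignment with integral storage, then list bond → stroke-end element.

#0 stroke at Sf1
#1 stroke at I1
#2 stroke at J1
#3 stroke at I2

β0 |Sf1  (Sf1 fixes flow; stroke at Sf1)
β2 |J1  (Se1 (Se) sets effort on bond)
β1 |I1  (J1 effort already set via bond 2)
β3 |I2  (J1: bond 2 brought effort, rest push out)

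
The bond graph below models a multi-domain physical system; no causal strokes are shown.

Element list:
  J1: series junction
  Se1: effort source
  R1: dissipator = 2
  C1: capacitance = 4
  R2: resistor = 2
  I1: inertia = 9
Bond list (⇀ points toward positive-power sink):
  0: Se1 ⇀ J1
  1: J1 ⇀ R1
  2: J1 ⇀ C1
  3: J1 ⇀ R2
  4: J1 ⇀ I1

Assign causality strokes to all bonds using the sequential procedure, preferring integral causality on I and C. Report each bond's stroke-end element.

bond 0 →J1  (Se1: effort source, stroke at far end)
bond 2 →J1  (C1: C, integral causality)
bond 4 →I1  (I1: I, integral causality)
bond 1 →J1  (J1: bond 4 brought flow, rest push out)
bond 3 →J1  (common-f at J1 fixed by 4)

b0 →J1
b1 →J1
b2 →J1
b3 →J1
b4 →I1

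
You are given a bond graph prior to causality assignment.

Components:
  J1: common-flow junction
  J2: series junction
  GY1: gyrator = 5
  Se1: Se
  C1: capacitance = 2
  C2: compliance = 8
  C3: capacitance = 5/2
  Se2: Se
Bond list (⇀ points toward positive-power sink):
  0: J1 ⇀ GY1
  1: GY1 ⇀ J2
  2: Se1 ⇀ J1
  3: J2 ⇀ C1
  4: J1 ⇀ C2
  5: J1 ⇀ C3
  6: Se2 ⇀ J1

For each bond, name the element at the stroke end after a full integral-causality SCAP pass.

bond 0 |GY1
bond 1 |GY1
bond 2 |J1
bond 3 |J2
bond 4 |J1
bond 5 |J1
bond 6 |J1

b2 stroke at J1  (Se1 fixes effort; stroke away)
b6 stroke at J1  (Se2 (Se) sets effort on bond)
b3 stroke at J2  (prefer integral on C1)
b1 stroke at GY1  (J2: last free bond brings flow in)
b0 stroke at GY1  (GY1 both-in/both-out from 1)
b4 stroke at J1  (1-jn J1 has f-setter on 0)
b5 stroke at J1  (1-jn J1 has f-setter on 0)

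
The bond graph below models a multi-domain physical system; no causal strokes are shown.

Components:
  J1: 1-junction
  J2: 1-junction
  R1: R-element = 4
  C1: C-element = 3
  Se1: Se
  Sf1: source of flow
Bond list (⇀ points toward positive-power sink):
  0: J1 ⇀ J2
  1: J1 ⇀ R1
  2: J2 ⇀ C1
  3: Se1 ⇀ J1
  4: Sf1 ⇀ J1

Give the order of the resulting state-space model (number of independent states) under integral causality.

b3 →J1  (Se1 (Se) sets effort on bond)
b4 →Sf1  (Sf1: flow source, stroke at near end)
b0 →J1  (1-jn J1 has f-setter on 4)
b1 →J1  (1-jn J1 has f-setter on 4)
b2 →J2  (J2 flow already set via bond 0)

1  (C1 all integral)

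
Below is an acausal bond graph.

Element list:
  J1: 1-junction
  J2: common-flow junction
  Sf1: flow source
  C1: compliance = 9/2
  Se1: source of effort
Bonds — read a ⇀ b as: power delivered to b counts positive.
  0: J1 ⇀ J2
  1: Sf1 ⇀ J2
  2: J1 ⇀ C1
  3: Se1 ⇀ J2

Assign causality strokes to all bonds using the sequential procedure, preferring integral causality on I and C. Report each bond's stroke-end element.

b1 stroke→Sf1  (Sf1 fixes flow; stroke at Sf1)
b3 stroke→J2  (Se1 fixes effort; stroke away)
b0 stroke→J2  (1-jn J2 has f-setter on 1)
b2 stroke→J1  (1-jn J1 has f-setter on 0)

bond 0 stroke→J2
bond 1 stroke→Sf1
bond 2 stroke→J1
bond 3 stroke→J2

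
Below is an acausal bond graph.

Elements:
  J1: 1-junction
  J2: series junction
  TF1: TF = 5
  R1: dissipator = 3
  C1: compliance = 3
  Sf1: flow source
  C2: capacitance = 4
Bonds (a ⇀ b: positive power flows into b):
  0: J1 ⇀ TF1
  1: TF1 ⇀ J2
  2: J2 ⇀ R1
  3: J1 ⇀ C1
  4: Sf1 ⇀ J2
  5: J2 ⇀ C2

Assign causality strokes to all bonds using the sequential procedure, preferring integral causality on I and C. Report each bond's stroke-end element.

β4 stroke→Sf1  (source Sf1 imposes f)
β1 stroke→J2  (common-f at J2 fixed by 4)
β2 stroke→J2  (J2 flow already set via bond 4)
β5 stroke→J2  (common-f at J2 fixed by 4)
β0 stroke→TF1  (through TF1, causality passes straight; one stroke at TF1)
β3 stroke→J1  (J1: bond 0 brought flow, rest push out)

b0 |TF1
b1 |J2
b2 |J2
b3 |J1
b4 |Sf1
b5 |J2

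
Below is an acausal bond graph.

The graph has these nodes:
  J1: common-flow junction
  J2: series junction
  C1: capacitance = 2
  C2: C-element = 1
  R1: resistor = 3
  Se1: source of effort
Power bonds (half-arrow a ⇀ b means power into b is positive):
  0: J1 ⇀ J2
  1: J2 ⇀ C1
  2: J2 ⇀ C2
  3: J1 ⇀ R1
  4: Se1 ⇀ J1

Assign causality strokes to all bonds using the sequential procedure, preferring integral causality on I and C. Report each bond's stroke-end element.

β0 stroke→J1
β1 stroke→J2
β2 stroke→J2
β3 stroke→R1
β4 stroke→J1

β4 stroke at J1  (Se1: effort source, stroke at far end)
β1 stroke at J2  (C1 integral (e out))
β2 stroke at J2  (prefer integral on C2)
β0 stroke at J1  (J2 needs exactly one f-in)
β3 stroke at R1  (closing 1-jn rule on J1)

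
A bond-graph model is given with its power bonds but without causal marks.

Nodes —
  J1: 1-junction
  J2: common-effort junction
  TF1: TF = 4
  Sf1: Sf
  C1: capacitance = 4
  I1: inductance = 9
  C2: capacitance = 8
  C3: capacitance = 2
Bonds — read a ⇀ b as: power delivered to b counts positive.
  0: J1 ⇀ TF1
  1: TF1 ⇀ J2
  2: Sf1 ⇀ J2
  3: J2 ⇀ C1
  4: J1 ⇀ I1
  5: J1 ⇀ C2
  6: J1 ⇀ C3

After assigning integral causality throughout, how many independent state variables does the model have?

4  (C1, C2, C3, I1 all integral)

b2 stroke→Sf1  (Sf1: flow source, stroke at near end)
b3 stroke→J2  (C1 outputs effort q/C1)
b1 stroke→TF1  (0-jn J2 has e-setter on 3)
b0 stroke→J1  (through TF1, causality passes straight; one stroke at TF1)
b4 stroke→I1  (I1: I, integral causality)
b5 stroke→J1  (J1 flow already set via bond 4)
b6 stroke→J1  (J1 flow already set via bond 4)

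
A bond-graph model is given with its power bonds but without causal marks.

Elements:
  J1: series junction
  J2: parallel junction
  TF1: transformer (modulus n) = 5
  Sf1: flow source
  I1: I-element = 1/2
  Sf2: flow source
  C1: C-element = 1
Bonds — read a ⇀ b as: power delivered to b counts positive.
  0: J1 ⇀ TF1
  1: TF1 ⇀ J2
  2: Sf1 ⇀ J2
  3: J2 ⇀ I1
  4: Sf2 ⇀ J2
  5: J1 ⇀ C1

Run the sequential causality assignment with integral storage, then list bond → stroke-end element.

b0 |TF1
b1 |J2
b2 |Sf1
b3 |I1
b4 |Sf2
b5 |J1

bond 2 |Sf1  (Sf1 fixes flow; stroke at Sf1)
bond 4 |Sf2  (source Sf2 imposes f)
bond 3 |I1  (I1: I, integral causality)
bond 1 |J2  (only one effort-in slot at J2)
bond 0 |TF1  (TF1: transformer flips bond 1)
bond 5 |J1  (common-f at J1 fixed by 0)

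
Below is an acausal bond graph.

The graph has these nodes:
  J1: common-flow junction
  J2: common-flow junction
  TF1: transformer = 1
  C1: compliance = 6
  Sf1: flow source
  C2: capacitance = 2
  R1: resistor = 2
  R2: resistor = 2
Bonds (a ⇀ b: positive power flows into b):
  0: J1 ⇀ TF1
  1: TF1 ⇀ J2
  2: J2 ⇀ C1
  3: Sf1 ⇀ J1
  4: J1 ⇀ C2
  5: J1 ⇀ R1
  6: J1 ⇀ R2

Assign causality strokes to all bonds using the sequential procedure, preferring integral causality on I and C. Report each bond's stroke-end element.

bond 0 stroke→J1
bond 1 stroke→TF1
bond 2 stroke→J2
bond 3 stroke→Sf1
bond 4 stroke→J1
bond 5 stroke→J1
bond 6 stroke→J1

#3 →Sf1  (Sf1 fixes flow; stroke at Sf1)
#0 →J1  (common-f at J1 fixed by 3)
#4 →J1  (1-jn J1 has f-setter on 3)
#5 →J1  (J1 flow already set via bond 3)
#6 →J1  (J1 flow already set via bond 3)
#1 →TF1  (TF1: transformer flips bond 0)
#2 →J2  (J2 flow already set via bond 1)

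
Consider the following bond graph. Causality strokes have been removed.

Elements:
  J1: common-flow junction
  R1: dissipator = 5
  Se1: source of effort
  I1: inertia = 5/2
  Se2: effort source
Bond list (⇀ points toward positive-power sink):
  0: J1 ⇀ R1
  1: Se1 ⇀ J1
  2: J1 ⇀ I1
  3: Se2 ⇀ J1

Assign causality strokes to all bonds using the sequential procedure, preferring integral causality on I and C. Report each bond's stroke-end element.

#1 stroke→J1  (Se1 fixes effort; stroke away)
#3 stroke→J1  (source Se2 imposes e)
#2 stroke→I1  (prefer integral on I1)
#0 stroke→J1  (J1: bond 2 brought flow, rest push out)

#0 |J1
#1 |J1
#2 |I1
#3 |J1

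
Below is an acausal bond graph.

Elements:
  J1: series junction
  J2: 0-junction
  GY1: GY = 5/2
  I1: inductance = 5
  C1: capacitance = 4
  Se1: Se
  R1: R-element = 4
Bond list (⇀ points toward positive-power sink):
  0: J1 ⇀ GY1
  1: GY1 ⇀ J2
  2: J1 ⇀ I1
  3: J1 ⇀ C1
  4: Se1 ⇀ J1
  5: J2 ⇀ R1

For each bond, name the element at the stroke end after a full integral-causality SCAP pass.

b4 |J1  (Se1: effort source, stroke at far end)
b2 |I1  (I1 outputs flow p/I1)
b0 |J1  (J1 flow already set via bond 2)
b3 |J1  (J1: bond 2 brought flow, rest push out)
b1 |J2  (GY1: gyrator matches bond 0)
b5 |R1  (0-jn J2 has e-setter on 1)

b0 stroke at J1
b1 stroke at J2
b2 stroke at I1
b3 stroke at J1
b4 stroke at J1
b5 stroke at R1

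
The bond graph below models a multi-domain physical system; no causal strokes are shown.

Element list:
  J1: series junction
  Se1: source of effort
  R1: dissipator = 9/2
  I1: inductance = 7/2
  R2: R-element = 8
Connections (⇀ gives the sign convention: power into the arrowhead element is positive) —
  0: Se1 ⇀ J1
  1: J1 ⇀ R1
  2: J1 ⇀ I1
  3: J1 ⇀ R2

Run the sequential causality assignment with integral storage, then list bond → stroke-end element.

β0 →J1  (Se1 (Se) sets effort on bond)
β2 →I1  (I1 integral (f out))
β1 →J1  (1-jn J1 has f-setter on 2)
β3 →J1  (common-f at J1 fixed by 2)

bond 0 →J1
bond 1 →J1
bond 2 →I1
bond 3 →J1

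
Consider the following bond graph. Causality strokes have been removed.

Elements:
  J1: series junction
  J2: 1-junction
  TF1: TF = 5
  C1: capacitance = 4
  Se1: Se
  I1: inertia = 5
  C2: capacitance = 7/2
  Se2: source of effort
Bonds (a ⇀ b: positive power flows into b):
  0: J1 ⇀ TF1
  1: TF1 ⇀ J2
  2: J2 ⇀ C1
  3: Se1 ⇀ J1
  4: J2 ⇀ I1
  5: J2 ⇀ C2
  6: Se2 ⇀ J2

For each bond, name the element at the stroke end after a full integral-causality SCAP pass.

β0 |TF1
β1 |J2
β2 |J2
β3 |J1
β4 |I1
β5 |J2
β6 |J2

#3 stroke at J1  (Se1: effort source, stroke at far end)
#6 stroke at J2  (Se2 (Se) sets effort on bond)
#0 stroke at TF1  (J1 needs exactly one f-in)
#1 stroke at J2  (TF1 one-in-one-out from 0)
#2 stroke at J2  (prefer integral on C1)
#4 stroke at I1  (prefer integral on I1)
#5 stroke at J2  (J2 flow already set via bond 4)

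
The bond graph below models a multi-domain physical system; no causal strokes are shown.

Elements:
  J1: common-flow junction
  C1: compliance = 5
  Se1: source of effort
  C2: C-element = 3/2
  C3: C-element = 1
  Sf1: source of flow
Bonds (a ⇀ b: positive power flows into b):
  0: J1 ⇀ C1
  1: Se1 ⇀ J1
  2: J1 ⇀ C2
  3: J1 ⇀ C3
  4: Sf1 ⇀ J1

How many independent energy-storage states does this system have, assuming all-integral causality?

3  (C1, C2, C3 all integral)

β1 stroke→J1  (Se1: effort source, stroke at far end)
β4 stroke→Sf1  (Sf1 (Sf) sets flow on bond)
β0 stroke→J1  (1-jn J1 has f-setter on 4)
β2 stroke→J1  (J1 flow already set via bond 4)
β3 stroke→J1  (common-f at J1 fixed by 4)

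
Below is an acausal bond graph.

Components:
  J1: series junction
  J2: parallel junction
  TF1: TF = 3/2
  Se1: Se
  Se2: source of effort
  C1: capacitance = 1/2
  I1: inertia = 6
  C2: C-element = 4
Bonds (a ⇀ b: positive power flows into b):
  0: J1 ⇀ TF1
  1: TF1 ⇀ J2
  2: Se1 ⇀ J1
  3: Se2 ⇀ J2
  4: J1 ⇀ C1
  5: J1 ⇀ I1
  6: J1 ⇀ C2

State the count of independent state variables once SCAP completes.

β2 →J1  (source Se1 imposes e)
β3 →J2  (source Se2 imposes e)
β1 →TF1  (J2 effort already set via bond 3)
β0 →J1  (TF TF1: opposite of bond 1)
β4 →J1  (prefer integral on C1)
β5 →I1  (I1 integral (f out))
β6 →J1  (J1 flow already set via bond 5)

3  (C1, C2, I1 all integral)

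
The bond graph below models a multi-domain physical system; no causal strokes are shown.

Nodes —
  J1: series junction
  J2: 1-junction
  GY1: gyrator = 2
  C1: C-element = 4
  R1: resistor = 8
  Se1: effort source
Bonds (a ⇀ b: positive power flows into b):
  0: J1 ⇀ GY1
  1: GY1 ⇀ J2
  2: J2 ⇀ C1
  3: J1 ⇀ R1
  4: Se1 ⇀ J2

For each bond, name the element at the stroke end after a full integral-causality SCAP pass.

b0 →GY1
b1 →GY1
b2 →J2
b3 →J1
b4 →J2

β4 |J2  (Se1 (Se) sets effort on bond)
β2 |J2  (C1 integral (e out))
β1 |GY1  (only one flow-in slot at J2)
β0 |GY1  (GY GY1: same side as bond 1)
β3 |J1  (J1: bond 0 brought flow, rest push out)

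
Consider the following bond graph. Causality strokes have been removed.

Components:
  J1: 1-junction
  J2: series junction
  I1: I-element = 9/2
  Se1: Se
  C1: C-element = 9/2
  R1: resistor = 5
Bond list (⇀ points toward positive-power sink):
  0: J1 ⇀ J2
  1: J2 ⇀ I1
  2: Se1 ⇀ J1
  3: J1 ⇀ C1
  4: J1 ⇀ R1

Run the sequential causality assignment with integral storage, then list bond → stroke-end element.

#2 |J1  (Se1 (Se) sets effort on bond)
#1 |I1  (I1 integral (f out))
#0 |J2  (J2 flow already set via bond 1)
#3 |J1  (J1: bond 0 brought flow, rest push out)
#4 |J1  (common-f at J1 fixed by 0)

#0 →J2
#1 →I1
#2 →J1
#3 →J1
#4 →J1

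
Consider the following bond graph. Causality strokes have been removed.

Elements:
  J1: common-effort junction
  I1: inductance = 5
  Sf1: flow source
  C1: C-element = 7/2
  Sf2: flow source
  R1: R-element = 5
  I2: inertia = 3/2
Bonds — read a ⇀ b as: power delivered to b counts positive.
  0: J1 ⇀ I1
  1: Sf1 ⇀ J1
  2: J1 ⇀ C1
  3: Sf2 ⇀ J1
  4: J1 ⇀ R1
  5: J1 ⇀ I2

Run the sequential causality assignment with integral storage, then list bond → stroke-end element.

b0 →I1
b1 →Sf1
b2 →J1
b3 →Sf2
b4 →R1
b5 →I2

bond 1 stroke→Sf1  (Sf1 fixes flow; stroke at Sf1)
bond 3 stroke→Sf2  (Sf2: flow source, stroke at near end)
bond 0 stroke→I1  (I1 outputs flow p/I1)
bond 2 stroke→J1  (C1: C, integral causality)
bond 4 stroke→R1  (0-jn J1 has e-setter on 2)
bond 5 stroke→I2  (J1: bond 2 brought effort, rest push out)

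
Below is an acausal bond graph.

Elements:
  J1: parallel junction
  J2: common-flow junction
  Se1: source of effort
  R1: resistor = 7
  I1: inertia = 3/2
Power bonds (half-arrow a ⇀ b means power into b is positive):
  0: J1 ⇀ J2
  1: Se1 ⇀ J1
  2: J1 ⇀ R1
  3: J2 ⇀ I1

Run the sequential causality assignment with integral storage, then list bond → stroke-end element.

bond 0 stroke→J2
bond 1 stroke→J1
bond 2 stroke→R1
bond 3 stroke→I1

bond 1 →J1  (Se1 fixes effort; stroke away)
bond 0 →J2  (J1 effort already set via bond 1)
bond 2 →R1  (J1: bond 1 brought effort, rest push out)
bond 3 →I1  (closing 1-jn rule on J2)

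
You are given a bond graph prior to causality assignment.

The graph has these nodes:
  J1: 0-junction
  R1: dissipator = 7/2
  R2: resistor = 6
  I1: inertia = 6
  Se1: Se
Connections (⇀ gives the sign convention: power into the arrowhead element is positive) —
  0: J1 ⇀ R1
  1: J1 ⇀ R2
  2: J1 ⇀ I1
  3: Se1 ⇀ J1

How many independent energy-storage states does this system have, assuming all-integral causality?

b3 stroke→J1  (Se1 fixes effort; stroke away)
b0 stroke→R1  (0-jn J1 has e-setter on 3)
b1 stroke→R2  (common-e at J1 fixed by 3)
b2 stroke→I1  (J1 effort already set via bond 3)

1  (I1 all integral)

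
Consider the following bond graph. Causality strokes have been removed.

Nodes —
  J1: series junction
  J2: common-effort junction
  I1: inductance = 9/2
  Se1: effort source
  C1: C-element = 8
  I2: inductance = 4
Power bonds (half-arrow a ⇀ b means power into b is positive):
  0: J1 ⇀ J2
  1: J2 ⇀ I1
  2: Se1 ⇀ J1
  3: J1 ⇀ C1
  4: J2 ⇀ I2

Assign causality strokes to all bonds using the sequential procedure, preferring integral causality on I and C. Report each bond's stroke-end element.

bond 2 |J1  (Se1 fixes effort; stroke away)
bond 1 |I1  (prefer integral on I1)
bond 3 |J1  (C1: C, integral causality)
bond 0 |J2  (only one flow-in slot at J1)
bond 4 |I2  (J2: bond 0 brought effort, rest push out)

#0 stroke at J2
#1 stroke at I1
#2 stroke at J1
#3 stroke at J1
#4 stroke at I2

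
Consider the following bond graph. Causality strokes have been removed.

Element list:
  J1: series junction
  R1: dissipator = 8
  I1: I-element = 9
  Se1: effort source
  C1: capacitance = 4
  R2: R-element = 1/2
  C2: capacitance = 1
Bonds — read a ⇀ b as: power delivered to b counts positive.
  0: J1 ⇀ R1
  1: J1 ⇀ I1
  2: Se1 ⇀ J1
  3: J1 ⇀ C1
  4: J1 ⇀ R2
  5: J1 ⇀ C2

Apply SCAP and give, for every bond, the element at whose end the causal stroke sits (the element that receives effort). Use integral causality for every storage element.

β2 stroke→J1  (Se1: effort source, stroke at far end)
β1 stroke→I1  (I1 integral (f out))
β0 stroke→J1  (J1 flow already set via bond 1)
β3 stroke→J1  (1-jn J1 has f-setter on 1)
β4 stroke→J1  (common-f at J1 fixed by 1)
β5 stroke→J1  (common-f at J1 fixed by 1)

#0 stroke at J1
#1 stroke at I1
#2 stroke at J1
#3 stroke at J1
#4 stroke at J1
#5 stroke at J1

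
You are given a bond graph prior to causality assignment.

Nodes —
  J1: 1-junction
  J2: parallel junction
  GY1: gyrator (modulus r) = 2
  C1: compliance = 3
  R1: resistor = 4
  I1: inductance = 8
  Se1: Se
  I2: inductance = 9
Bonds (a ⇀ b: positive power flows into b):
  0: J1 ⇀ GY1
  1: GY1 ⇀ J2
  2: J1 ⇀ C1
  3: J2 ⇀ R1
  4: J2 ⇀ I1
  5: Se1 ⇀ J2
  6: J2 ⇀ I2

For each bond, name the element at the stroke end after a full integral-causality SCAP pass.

β0 stroke→GY1
β1 stroke→GY1
β2 stroke→J1
β3 stroke→R1
β4 stroke→I1
β5 stroke→J2
β6 stroke→I2

β5 stroke at J2  (Se1: effort source, stroke at far end)
β1 stroke at GY1  (0-jn J2 has e-setter on 5)
β3 stroke at R1  (J2 effort already set via bond 5)
β4 stroke at I1  (0-jn J2 has e-setter on 5)
β6 stroke at I2  (J2 effort already set via bond 5)
β0 stroke at GY1  (GY1 both-in/both-out from 1)
β2 stroke at J1  (1-jn J1 has f-setter on 0)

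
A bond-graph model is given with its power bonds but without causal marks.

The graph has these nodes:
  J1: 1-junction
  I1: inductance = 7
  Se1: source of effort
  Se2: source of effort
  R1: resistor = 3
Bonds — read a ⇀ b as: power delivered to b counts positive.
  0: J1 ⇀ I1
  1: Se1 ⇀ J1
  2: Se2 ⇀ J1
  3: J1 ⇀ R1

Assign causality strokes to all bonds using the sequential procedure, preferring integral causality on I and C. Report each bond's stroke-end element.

b1 stroke→J1  (Se1 (Se) sets effort on bond)
b2 stroke→J1  (Se2 (Se) sets effort on bond)
b0 stroke→I1  (I1 outputs flow p/I1)
b3 stroke→J1  (common-f at J1 fixed by 0)

b0 stroke→I1
b1 stroke→J1
b2 stroke→J1
b3 stroke→J1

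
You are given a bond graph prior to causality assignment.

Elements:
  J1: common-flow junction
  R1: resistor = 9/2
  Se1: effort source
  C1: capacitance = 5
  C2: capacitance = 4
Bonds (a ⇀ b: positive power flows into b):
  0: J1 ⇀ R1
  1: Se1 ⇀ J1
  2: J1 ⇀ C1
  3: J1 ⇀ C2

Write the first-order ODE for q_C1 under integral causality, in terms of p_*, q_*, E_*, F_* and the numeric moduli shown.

β1 |J1  (Se1 (Se) sets effort on bond)
β2 |J1  (prefer integral on C1)
β3 |J1  (C2: C, integral causality)
β0 |R1  (only one flow-in slot at J1)

dq_C1/dt = 2*E_Se1/9 - 2*q_C1/45 - q_C2/18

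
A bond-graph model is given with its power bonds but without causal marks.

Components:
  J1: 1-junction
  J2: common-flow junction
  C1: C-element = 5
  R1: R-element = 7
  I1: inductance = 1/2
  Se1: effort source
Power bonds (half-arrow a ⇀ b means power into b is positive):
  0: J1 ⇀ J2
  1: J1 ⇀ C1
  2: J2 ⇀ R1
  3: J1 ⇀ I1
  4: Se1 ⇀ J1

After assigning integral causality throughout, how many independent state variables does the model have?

2  (C1, I1 all integral)

b4 →J1  (Se1: effort source, stroke at far end)
b1 →J1  (C1: C, integral causality)
b3 →I1  (I1 integral (f out))
b0 →J1  (J1: bond 3 brought flow, rest push out)
b2 →J2  (J2: bond 0 brought flow, rest push out)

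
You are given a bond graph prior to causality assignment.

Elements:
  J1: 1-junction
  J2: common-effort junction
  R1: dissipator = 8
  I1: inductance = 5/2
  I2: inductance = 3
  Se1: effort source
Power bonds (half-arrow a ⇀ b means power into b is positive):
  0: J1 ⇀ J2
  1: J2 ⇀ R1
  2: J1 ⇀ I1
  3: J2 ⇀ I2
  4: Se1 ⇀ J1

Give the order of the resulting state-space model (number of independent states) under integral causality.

2  (I1, I2 all integral)

b4 stroke at J1  (Se1 (Se) sets effort on bond)
b2 stroke at I1  (prefer integral on I1)
b0 stroke at J1  (J1: bond 2 brought flow, rest push out)
b3 stroke at I2  (prefer integral on I2)
b1 stroke at J2  (only one effort-in slot at J2)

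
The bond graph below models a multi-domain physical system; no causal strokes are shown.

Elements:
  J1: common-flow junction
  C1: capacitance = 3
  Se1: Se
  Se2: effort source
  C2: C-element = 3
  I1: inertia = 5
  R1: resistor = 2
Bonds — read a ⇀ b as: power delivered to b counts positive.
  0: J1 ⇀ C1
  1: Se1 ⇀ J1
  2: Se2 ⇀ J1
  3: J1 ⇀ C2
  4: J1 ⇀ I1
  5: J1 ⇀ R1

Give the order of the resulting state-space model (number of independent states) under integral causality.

3  (C1, C2, I1 all integral)

β1 |J1  (Se1 fixes effort; stroke away)
β2 |J1  (Se2: effort source, stroke at far end)
β0 |J1  (C1: C, integral causality)
β3 |J1  (C2 integral (e out))
β4 |I1  (prefer integral on I1)
β5 |J1  (common-f at J1 fixed by 4)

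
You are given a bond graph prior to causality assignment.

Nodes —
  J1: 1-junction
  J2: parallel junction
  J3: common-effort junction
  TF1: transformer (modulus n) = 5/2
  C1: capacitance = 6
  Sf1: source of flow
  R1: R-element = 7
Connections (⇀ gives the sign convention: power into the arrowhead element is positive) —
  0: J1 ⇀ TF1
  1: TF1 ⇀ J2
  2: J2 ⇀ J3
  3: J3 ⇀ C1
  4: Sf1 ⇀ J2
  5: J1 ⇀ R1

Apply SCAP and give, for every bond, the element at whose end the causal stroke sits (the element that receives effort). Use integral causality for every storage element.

bond 4 stroke at Sf1  (Sf1: flow source, stroke at near end)
bond 3 stroke at J3  (C1 outputs effort q/C1)
bond 2 stroke at J2  (J3: bond 3 brought effort, rest push out)
bond 1 stroke at TF1  (J2 effort already set via bond 2)
bond 0 stroke at J1  (through TF1, causality passes straight; one stroke at TF1)
bond 5 stroke at R1  (closing 1-jn rule on J1)

bond 0 |J1
bond 1 |TF1
bond 2 |J2
bond 3 |J3
bond 4 |Sf1
bond 5 |R1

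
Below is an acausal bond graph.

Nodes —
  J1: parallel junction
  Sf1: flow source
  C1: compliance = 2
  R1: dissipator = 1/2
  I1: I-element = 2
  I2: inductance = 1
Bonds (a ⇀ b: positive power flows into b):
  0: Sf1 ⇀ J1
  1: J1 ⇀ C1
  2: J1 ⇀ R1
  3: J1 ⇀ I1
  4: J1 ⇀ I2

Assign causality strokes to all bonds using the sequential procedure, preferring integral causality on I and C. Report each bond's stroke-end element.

#0 stroke→Sf1  (source Sf1 imposes f)
#1 stroke→J1  (C1 integral (e out))
#2 stroke→R1  (common-e at J1 fixed by 1)
#3 stroke→I1  (J1: bond 1 brought effort, rest push out)
#4 stroke→I2  (0-jn J1 has e-setter on 1)

β0 stroke→Sf1
β1 stroke→J1
β2 stroke→R1
β3 stroke→I1
β4 stroke→I2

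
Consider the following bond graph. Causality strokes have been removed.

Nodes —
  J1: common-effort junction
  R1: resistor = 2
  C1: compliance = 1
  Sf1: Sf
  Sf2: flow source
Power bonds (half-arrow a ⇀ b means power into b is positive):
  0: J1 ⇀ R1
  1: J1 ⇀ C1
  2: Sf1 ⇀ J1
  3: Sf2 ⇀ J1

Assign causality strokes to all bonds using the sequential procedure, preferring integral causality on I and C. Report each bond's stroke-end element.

b2 |Sf1  (Sf1 (Sf) sets flow on bond)
b3 |Sf2  (Sf2: flow source, stroke at near end)
b1 |J1  (C1: C, integral causality)
b0 |R1  (common-e at J1 fixed by 1)

#0 |R1
#1 |J1
#2 |Sf1
#3 |Sf2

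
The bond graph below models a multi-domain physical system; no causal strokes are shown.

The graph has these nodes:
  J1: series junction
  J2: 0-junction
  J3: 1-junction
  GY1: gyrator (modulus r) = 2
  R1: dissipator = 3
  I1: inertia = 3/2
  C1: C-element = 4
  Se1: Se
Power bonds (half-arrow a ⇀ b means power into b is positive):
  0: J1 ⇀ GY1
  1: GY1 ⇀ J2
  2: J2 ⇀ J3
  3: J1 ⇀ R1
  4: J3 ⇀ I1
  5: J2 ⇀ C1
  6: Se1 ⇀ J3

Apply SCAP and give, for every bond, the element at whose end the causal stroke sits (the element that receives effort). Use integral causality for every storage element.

b0 →GY1
b1 →GY1
b2 →J3
b3 →J1
b4 →I1
b5 →J2
b6 →J3

b6 stroke at J3  (Se1 fixes effort; stroke away)
b4 stroke at I1  (I1 integral (f out))
b2 stroke at J3  (1-jn J3 has f-setter on 4)
b5 stroke at J2  (C1 outputs effort q/C1)
b1 stroke at GY1  (J2 effort already set via bond 5)
b0 stroke at GY1  (GY1: gyrator matches bond 1)
b3 stroke at J1  (common-f at J1 fixed by 0)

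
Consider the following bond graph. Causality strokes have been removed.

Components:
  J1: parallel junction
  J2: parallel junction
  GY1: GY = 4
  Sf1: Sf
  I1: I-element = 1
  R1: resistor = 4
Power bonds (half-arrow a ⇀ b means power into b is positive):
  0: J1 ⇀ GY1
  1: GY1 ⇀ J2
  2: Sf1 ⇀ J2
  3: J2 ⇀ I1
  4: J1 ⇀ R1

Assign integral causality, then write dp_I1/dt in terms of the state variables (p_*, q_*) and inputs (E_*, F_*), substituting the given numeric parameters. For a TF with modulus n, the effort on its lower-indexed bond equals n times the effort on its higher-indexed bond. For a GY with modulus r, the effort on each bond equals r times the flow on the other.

β2 |Sf1  (source Sf1 imposes f)
β3 |I1  (I1 outputs flow p/I1)
β1 |J2  (closing 0-jn rule on J2)
β0 |J1  (GY1 both-in/both-out from 1)
β4 |R1  (J1: bond 0 brought effort, rest push out)

dp_I1/dt = 4*F_Sf1 - 4*p_I1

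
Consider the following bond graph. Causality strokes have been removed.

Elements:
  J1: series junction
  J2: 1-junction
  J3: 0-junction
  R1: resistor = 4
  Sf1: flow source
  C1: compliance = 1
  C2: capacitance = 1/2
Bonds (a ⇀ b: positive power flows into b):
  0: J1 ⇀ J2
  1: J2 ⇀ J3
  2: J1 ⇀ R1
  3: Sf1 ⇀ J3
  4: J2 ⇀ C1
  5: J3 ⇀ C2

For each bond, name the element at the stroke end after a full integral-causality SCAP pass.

bond 0 |J1
bond 1 |J2
bond 2 |R1
bond 3 |Sf1
bond 4 |J2
bond 5 |J3

b3 →Sf1  (Sf1 fixes flow; stroke at Sf1)
b4 →J2  (C1: C, integral causality)
b5 →J3  (C2 integral (e out))
b1 →J2  (J3: bond 5 brought effort, rest push out)
b0 →J1  (only one flow-in slot at J2)
b2 →R1  (J1 needs exactly one f-in)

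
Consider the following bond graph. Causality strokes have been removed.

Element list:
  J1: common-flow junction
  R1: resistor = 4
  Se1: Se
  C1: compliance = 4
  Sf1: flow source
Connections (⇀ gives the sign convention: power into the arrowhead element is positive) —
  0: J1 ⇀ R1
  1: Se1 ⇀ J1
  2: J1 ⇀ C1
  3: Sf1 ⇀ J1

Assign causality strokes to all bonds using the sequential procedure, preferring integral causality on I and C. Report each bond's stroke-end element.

bond 1 |J1  (Se1 fixes effort; stroke away)
bond 3 |Sf1  (Sf1 (Sf) sets flow on bond)
bond 0 |J1  (J1: bond 3 brought flow, rest push out)
bond 2 |J1  (J1 flow already set via bond 3)

#0 |J1
#1 |J1
#2 |J1
#3 |Sf1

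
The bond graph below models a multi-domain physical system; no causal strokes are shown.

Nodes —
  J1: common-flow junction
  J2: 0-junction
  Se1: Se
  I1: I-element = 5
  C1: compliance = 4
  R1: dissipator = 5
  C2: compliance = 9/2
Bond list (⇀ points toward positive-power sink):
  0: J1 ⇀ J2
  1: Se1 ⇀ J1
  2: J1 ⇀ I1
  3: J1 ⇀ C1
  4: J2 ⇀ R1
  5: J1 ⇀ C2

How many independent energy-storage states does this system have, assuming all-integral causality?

β1 →J1  (Se1 fixes effort; stroke away)
β2 →I1  (I1 outputs flow p/I1)
β0 →J1  (J1: bond 2 brought flow, rest push out)
β3 →J1  (J1: bond 2 brought flow, rest push out)
β5 →J1  (J1: bond 2 brought flow, rest push out)
β4 →J2  (only one effort-in slot at J2)

3  (C1, C2, I1 all integral)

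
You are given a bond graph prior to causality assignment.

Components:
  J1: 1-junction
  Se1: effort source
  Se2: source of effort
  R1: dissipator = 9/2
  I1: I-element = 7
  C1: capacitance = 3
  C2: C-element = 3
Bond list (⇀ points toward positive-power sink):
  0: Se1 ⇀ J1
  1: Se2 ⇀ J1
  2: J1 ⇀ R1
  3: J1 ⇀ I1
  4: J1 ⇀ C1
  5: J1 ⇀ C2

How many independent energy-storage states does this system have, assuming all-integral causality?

3  (C1, C2, I1 all integral)

β0 stroke at J1  (Se1: effort source, stroke at far end)
β1 stroke at J1  (Se2: effort source, stroke at far end)
β3 stroke at I1  (prefer integral on I1)
β2 stroke at J1  (common-f at J1 fixed by 3)
β4 stroke at J1  (J1: bond 3 brought flow, rest push out)
β5 stroke at J1  (J1 flow already set via bond 3)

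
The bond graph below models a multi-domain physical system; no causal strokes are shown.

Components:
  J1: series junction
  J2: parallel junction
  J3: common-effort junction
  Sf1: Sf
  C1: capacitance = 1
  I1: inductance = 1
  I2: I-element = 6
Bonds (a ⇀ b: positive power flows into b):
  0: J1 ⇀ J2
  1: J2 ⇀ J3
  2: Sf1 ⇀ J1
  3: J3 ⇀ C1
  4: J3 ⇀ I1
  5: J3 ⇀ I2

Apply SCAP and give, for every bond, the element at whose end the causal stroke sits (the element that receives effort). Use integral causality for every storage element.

β0 →J1
β1 →J2
β2 →Sf1
β3 →J3
β4 →I1
β5 →I2

β2 stroke at Sf1  (Sf1 (Sf) sets flow on bond)
β0 stroke at J1  (common-f at J1 fixed by 2)
β1 stroke at J2  (J2 needs exactly one e-in)
β3 stroke at J3  (C1: C, integral causality)
β4 stroke at I1  (J3: bond 3 brought effort, rest push out)
β5 stroke at I2  (0-jn J3 has e-setter on 3)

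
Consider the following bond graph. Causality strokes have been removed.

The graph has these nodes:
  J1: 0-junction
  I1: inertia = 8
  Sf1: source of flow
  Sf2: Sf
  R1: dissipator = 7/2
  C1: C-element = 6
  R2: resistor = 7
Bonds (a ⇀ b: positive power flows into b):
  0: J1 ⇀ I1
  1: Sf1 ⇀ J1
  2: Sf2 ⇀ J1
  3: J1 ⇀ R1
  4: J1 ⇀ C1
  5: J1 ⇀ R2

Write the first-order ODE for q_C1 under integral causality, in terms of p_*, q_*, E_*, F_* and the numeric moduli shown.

dq_C1/dt = F_Sf1 + F_Sf2 - p_I1/8 - q_C1/14

#1 →Sf1  (Sf1 (Sf) sets flow on bond)
#2 →Sf2  (source Sf2 imposes f)
#0 →I1  (I1 outputs flow p/I1)
#4 →J1  (C1 outputs effort q/C1)
#3 →R1  (J1: bond 4 brought effort, rest push out)
#5 →R2  (0-jn J1 has e-setter on 4)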